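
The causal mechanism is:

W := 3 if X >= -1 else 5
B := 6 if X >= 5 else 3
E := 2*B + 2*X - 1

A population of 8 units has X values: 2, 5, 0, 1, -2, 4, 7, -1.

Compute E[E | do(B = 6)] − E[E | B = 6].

-8

Every unit gets B=6 under the intervention. E values become 15, 21, 11, 13, 7, 19, 25, 9; E[E|do(B=6)] = 15.
Conditioning on B=6 selects the 2 unit(s) with X ∈ {5, 7}. Their E values: 21, 25. Mean = 23.
Difference = 15 − 23 = -8.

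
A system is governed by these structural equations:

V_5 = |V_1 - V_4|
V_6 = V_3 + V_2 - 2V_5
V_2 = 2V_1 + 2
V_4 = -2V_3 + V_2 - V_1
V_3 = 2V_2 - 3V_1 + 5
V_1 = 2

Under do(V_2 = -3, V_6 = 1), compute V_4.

9

The joint intervention fixes V_2 = -3, V_6 = 1, removing each variable's own equation.
V_3 = 2V_2 - 3V_1 + 5  [with V_2=-3, V_1=2]  = -7
V_4 = -2V_3 + V_2 - V_1  [with V_3=-7, V_2=-3, V_1=2]  = 9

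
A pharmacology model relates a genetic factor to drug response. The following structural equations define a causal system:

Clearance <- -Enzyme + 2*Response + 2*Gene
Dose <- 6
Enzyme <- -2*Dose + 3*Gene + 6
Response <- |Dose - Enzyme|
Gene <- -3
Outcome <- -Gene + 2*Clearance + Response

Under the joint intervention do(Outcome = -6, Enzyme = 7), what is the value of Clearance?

-11

Under do(Outcome = -6, Enzyme = 7), each intervened variable's structural equation is replaced by its fixed value.
Response = |Dose - Enzyme|  [with Dose=6, Enzyme=7]  = 1
Clearance = -Enzyme + 2*Response + 2*Gene  [with Enzyme=7, Response=1, Gene=-3]  = -11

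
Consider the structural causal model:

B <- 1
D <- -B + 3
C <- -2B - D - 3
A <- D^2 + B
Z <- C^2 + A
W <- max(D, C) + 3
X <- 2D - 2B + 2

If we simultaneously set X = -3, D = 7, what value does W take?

Under do(X = -3, D = 7), each intervened variable's structural equation is replaced by its fixed value.
C = -2B - D - 3  [with B=1, D=7]  = -12
W = max(D, C) + 3  [with D=7, C=-12]  = 10

10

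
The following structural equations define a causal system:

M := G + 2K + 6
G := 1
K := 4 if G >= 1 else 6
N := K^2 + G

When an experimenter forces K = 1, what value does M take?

9

Under do(K=1), the mechanism K := 4 if G >= 1 else 6 is discarded; K is fixed at 1.
M = G + 2K + 6  [with G=1, K=1]  = 9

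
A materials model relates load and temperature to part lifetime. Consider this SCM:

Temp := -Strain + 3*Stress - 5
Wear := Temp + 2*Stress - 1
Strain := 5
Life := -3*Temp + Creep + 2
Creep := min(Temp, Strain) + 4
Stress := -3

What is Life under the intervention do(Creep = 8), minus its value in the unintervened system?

23

Under do(Creep=8), the mechanism Creep := min(Temp, Strain) + 4 is discarded; Creep is fixed at 8.
Temp = -Strain + 3*Stress - 5  [with Strain=5, Stress=-3]  = -19
Life = -3*Temp + Creep + 2  [with Temp=-19, Creep=8]  = 67
Without intervention: Temp = -Strain + 3*Stress - 5  [with Strain=5, Stress=-3]  = -19; Creep = min(Temp, Strain) + 4  [with Temp=-19, Strain=5]  = -15; Life = -3*Temp + Creep + 2  [with Temp=-19, Creep=-15]  = 44.
Change = 67 − 44 = 23.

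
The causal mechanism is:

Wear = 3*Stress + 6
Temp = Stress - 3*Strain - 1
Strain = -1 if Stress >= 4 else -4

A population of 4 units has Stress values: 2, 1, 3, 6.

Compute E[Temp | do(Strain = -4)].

Every unit gets Strain=-4 under the intervention. Temp values become 13, 12, 14, 17; E[Temp|do(Strain=-4)] = 14.

14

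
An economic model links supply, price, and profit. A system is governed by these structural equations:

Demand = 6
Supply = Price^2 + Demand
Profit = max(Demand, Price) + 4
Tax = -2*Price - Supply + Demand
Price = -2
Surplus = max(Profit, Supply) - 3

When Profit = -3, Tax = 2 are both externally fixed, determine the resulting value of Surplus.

Setting Profit = -3, Tax = 2 by intervention discards those variables' equations.
Supply = Price^2 + Demand  [with Price=-2, Demand=6]  = 10
Surplus = max(Profit, Supply) - 3  [with Profit=-3, Supply=10]  = 7

7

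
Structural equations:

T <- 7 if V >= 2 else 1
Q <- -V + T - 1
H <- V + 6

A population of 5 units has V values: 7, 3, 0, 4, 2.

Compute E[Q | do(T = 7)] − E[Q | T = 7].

Under do(T=7), T's equation is replaced by T=7 for every unit. Per-unit Q: -1, 3, 6, 2, 4. Mean = 2.8.
E[Q|T=7] averages over only the 4 units with T=7 (V = 7, 3, 4, 2): Q = -1, 3, 2, 4, mean 2.
Difference = 2.8 − 2 = 0.8.

0.8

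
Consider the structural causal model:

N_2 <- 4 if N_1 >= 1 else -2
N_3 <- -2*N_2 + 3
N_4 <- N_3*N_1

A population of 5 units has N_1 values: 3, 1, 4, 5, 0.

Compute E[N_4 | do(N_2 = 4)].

Under do(N_2=4), N_2's equation is replaced by N_2=4 for every unit. Per-unit N_4: -15, -5, -20, -25, 0. Mean = -13.

-13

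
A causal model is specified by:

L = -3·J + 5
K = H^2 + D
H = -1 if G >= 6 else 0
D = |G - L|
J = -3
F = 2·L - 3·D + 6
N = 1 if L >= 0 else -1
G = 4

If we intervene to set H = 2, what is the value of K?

14

Intervening sets H = 2 and removes its equation (H = -1 if G >= 6 else 0).
L = -3·J + 5  [with J=-3]  = 14
D = |G - L|  [with G=4, L=14]  = 10
K = H^2 + D  [with H=2, D=10]  = 14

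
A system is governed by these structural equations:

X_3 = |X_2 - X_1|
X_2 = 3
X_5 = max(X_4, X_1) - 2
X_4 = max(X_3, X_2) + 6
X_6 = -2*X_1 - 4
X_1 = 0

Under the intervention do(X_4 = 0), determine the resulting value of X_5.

-2

Intervening sets X_4 = 0 and removes its equation (X_4 = max(X_3, X_2) + 6).
X_5 = max(X_4, X_1) - 2  [with X_4=0, X_1=0]  = -2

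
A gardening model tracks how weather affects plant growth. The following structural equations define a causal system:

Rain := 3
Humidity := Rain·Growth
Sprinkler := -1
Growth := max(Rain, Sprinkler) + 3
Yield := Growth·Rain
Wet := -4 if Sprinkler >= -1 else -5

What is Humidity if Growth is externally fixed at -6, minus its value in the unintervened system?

-36

Intervening sets Growth = -6 and removes its equation (Growth := max(Rain, Sprinkler) + 3).
Humidity = Rain·Growth  [with Rain=3, Growth=-6]  = -18
Without intervention: Growth = max(Rain, Sprinkler) + 3  [with Rain=3, Sprinkler=-1]  = 6; Humidity = Rain·Growth  [with Rain=3, Growth=6]  = 18.
Change = -18 − 18 = -36.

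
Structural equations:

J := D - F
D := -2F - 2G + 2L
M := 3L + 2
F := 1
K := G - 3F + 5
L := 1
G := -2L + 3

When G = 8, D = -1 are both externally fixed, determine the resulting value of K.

10

Setting G = 8, D = -1 by intervention discards those variables' equations.
K = G - 3F + 5  [with G=8, F=1]  = 10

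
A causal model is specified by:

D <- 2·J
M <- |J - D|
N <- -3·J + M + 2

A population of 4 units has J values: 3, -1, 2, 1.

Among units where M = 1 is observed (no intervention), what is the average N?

3

Observing M=1 restricts to units where M's equation naturally yields 1: J ∈ {-1, 1}. In that subpopulation N = 6, 0, mean 3.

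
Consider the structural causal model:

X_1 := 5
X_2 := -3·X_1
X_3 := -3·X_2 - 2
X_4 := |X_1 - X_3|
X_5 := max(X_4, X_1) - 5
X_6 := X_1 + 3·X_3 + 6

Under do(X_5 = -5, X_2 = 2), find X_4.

Setting X_5 = -5, X_2 = 2 by intervention discards those variables' equations.
X_3 = -3·X_2 - 2  [with X_2=2]  = -8
X_4 = |X_1 - X_3|  [with X_1=5, X_3=-8]  = 13

13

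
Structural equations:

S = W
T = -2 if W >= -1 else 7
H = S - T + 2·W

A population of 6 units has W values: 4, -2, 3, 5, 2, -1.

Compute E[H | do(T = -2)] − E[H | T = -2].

Every unit gets T=-2 under the intervention. H values become 14, -4, 11, 17, 8, -1; E[H|do(T=-2)] = 7.5.
E[H|T=-2] averages over only the 5 units with T=-2 (W = 4, 3, 5, 2, -1): H = 14, 11, 17, 8, -1, mean 9.8.
Difference = 7.5 − 9.8 = -2.3.

-2.3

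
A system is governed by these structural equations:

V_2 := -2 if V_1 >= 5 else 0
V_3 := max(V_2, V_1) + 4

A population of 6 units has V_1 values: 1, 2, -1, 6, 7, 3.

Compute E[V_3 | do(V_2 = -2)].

7

Every unit gets V_2=-2 under the intervention. V_3 values become 5, 6, 3, 10, 11, 7; E[V_3|do(V_2=-2)] = 7.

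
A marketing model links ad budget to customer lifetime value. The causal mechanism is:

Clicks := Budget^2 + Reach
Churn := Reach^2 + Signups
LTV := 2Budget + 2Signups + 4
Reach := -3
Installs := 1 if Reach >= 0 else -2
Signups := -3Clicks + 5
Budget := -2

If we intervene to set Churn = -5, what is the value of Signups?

do(Churn=-5) replaces the equation Churn := Reach^2 + Signups with the constant Churn = -5.
Since Signups is not a descendant of the intervened variable, it is unaffected.
Clicks = Budget^2 + Reach  [with Budget=-2, Reach=-3]  = 1
Signups = -3Clicks + 5  [with Clicks=1]  = 2

2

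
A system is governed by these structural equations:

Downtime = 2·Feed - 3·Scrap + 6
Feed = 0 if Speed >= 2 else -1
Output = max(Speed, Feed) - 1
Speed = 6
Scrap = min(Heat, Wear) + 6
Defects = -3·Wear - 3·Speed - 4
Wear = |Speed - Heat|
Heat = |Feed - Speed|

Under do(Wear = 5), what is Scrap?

11

Under do(Wear=5), the mechanism Wear = |Speed - Heat| is discarded; Wear is fixed at 5.
Feed = 0 if Speed >= 2 else -1  [with Speed=6]  = 0
Heat = |Feed - Speed|  [with Feed=0, Speed=6]  = 6
Scrap = min(Heat, Wear) + 6  [with Heat=6, Wear=5]  = 11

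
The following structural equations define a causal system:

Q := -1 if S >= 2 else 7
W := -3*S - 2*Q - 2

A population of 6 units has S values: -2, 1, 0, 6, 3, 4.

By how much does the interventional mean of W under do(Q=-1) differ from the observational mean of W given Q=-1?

7

Under do(Q=-1), Q's equation is replaced by Q=-1 for every unit. Per-unit W: 6, -3, 0, -18, -9, -12. Mean = -6.
Conditioning on Q=-1 selects the 3 unit(s) with S ∈ {6, 3, 4}. Their W values: -18, -9, -12. Mean = -13.
Difference = -6 − (-13) = 7.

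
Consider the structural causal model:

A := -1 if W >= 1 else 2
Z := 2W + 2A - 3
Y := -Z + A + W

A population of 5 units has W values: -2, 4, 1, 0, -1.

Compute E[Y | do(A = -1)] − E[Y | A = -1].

Under do(A=-1), A's equation is replaced by A=-1 for every unit. Per-unit Y: 6, 0, 3, 4, 5. Mean = 3.6.
Observing A=-1 restricts to units where A's equation naturally yields -1: W ∈ {4, 1}. In that subpopulation Y = 0, 3, mean 1.5.
Difference = 3.6 − 1.5 = 2.1.

2.1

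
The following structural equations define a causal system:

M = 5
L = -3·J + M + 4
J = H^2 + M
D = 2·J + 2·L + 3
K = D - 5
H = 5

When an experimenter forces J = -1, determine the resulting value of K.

The intervention breaks the incoming arrows to J: J = H^2 + M no longer applies, and J = -1.
L = -3·J + M + 4  [with J=-1, M=5]  = 12
D = 2·J + 2·L + 3  [with J=-1, L=12]  = 25
K = D - 5  [with D=25]  = 20

20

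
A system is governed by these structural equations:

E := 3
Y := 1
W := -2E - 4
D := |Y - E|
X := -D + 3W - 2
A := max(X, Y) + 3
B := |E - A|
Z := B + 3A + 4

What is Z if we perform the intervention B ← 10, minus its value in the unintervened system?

do(B=10) replaces the equation B := |E - A| with the constant B = 10.
W = -2E - 4  [with E=3]  = -10
D = |Y - E|  [with Y=1, E=3]  = 2
X = -D + 3W - 2  [with D=2, W=-10]  = -34
A = max(X, Y) + 3  [with X=-34, Y=1]  = 4
Z = B + 3A + 4  [with B=10, A=4]  = 26
Without intervention: W = -2E - 4  [with E=3]  = -10; D = |Y - E|  [with Y=1, E=3]  = 2; X = -D + 3W - 2  [with D=2, W=-10]  = -34; A = max(X, Y) + 3  [with X=-34, Y=1]  = 4; B = |E - A|  [with E=3, A=4]  = 1; Z = B + 3A + 4  [with B=1, A=4]  = 17.
Change = 26 − 17 = 9.

9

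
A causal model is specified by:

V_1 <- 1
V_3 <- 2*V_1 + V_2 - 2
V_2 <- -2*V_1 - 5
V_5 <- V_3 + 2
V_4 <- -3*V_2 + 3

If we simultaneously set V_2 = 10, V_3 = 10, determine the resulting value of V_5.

12

Under do(V_2 = 10, V_3 = 10), each intervened variable's structural equation is replaced by its fixed value.
V_5 = V_3 + 2  [with V_3=10]  = 12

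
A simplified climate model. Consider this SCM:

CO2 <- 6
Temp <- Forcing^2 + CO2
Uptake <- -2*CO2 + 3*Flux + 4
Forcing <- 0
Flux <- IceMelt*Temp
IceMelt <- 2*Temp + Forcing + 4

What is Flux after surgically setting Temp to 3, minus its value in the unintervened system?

do(Temp=3) replaces the equation Temp <- Forcing^2 + CO2 with the constant Temp = 3.
IceMelt = 2*Temp + Forcing + 4  [with Temp=3, Forcing=0]  = 10
Flux = IceMelt*Temp  [with IceMelt=10, Temp=3]  = 30
Without intervention: Temp = Forcing^2 + CO2  [with Forcing=0, CO2=6]  = 6; IceMelt = 2*Temp + Forcing + 4  [with Temp=6, Forcing=0]  = 16; Flux = IceMelt*Temp  [with IceMelt=16, Temp=6]  = 96.
Change = 30 − 96 = -66.

-66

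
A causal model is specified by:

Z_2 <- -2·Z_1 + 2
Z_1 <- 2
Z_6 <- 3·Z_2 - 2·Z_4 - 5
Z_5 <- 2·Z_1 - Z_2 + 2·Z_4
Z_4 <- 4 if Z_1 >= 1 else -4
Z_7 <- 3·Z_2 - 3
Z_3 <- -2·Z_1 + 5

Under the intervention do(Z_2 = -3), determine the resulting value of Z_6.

Under do(Z_2=-3), the mechanism Z_2 <- -2·Z_1 + 2 is discarded; Z_2 is fixed at -3.
Z_4 = 4 if Z_1 >= 1 else -4  [with Z_1=2]  = 4
Z_6 = 3·Z_2 - 2·Z_4 - 5  [with Z_2=-3, Z_4=4]  = -22

-22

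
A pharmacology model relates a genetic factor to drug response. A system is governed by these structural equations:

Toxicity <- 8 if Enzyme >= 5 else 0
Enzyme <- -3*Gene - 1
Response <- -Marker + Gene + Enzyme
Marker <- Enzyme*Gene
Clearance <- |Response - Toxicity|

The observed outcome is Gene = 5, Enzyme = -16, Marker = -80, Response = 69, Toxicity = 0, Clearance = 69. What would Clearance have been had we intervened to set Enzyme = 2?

3

Under do(Enzyme=2), the mechanism Enzyme <- -3*Gene - 1 is discarded; Enzyme is fixed at 2.
Marker = Enzyme*Gene  [with Enzyme=2, Gene=5]  = 10
Response = -Marker + Gene + Enzyme  [with Marker=10, Gene=5, Enzyme=2]  = -3
Toxicity = 8 if Enzyme >= 5 else 0  [with Enzyme=2]  = 0
Clearance = |Response - Toxicity|  [with Response=-3, Toxicity=0]  = 3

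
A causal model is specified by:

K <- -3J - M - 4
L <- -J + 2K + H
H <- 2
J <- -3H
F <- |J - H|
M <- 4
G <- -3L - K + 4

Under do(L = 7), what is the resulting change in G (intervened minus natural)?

63

Under do(L=7), the mechanism L <- -J + 2K + H is discarded; L is fixed at 7.
J = -3H  [with H=2]  = -6
K = -3J - M - 4  [with J=-6, M=4]  = 10
G = -3L - K + 4  [with L=7, K=10]  = -27
Without intervention: J = -3H  [with H=2]  = -6; K = -3J - M - 4  [with J=-6, M=4]  = 10; L = -J + 2K + H  [with J=-6, K=10, H=2]  = 28; G = -3L - K + 4  [with L=28, K=10]  = -90.
Change = -27 − (-90) = 63.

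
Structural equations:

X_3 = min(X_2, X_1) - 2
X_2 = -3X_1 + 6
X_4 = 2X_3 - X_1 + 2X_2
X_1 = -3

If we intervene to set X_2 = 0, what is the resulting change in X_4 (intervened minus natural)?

-30

Under do(X_2=0), the mechanism X_2 = -3X_1 + 6 is discarded; X_2 is fixed at 0.
X_3 = min(X_2, X_1) - 2  [with X_2=0, X_1=-3]  = -5
X_4 = 2X_3 - X_1 + 2X_2  [with X_3=-5, X_1=-3, X_2=0]  = -7
Without intervention: X_2 = -3X_1 + 6  [with X_1=-3]  = 15; X_3 = min(X_2, X_1) - 2  [with X_2=15, X_1=-3]  = -5; X_4 = 2X_3 - X_1 + 2X_2  [with X_3=-5, X_1=-3, X_2=15]  = 23.
Change = -7 − 23 = -30.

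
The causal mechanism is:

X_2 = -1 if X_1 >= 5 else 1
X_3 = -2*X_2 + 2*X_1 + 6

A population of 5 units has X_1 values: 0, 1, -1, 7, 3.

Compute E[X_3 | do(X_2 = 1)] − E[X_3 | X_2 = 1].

2.5

do(X_2=1) breaks X_2's dependence on X_1. With X_2=1 fixed, X_3 across the units is 4, 6, 2, 18, 10, mean 8.
E[X_3|X_2=1] averages over only the 4 units with X_2=1 (X_1 = 0, 1, -1, 3): X_3 = 4, 6, 2, 10, mean 5.5.
Difference = 8 − 5.5 = 2.5.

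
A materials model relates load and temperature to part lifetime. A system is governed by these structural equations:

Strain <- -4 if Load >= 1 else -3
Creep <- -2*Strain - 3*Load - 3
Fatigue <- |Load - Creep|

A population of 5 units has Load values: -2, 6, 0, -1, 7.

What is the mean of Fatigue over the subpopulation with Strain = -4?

E[Fatigue|Strain=-4] averages over only the 2 units with Strain=-4 (Load = 6, 7): Fatigue = 19, 23, mean 21.

21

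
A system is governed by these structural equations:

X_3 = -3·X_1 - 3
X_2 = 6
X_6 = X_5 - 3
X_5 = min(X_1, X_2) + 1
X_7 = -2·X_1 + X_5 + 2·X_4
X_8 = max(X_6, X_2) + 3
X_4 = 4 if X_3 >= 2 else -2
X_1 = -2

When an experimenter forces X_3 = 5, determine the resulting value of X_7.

11

The intervention breaks the incoming arrows to X_3: X_3 = -3·X_1 - 3 no longer applies, and X_3 = 5.
X_4 = 4 if X_3 >= 2 else -2  [with X_3=5]  = 4
X_5 = min(X_1, X_2) + 1  [with X_1=-2, X_2=6]  = -1
X_7 = -2·X_1 + X_5 + 2·X_4  [with X_1=-2, X_5=-1, X_4=4]  = 11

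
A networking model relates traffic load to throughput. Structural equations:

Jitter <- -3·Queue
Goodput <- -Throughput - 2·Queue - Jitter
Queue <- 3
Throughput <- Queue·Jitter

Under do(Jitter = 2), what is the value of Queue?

3

Under do(Jitter=2), the mechanism Jitter <- -3·Queue is discarded; Jitter is fixed at 2.
Queue is not downstream of the intervention, so its value is determined by the original equations.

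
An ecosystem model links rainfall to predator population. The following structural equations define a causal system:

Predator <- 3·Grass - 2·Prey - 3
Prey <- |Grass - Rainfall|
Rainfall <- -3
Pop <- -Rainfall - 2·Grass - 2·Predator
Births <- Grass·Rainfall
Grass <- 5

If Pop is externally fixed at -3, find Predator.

do(Pop=-3) replaces the equation Pop <- -Rainfall - 2·Grass - 2·Predator with the constant Pop = -3.
No directed path runs from Pop to Predator, so Predator keeps its natural value.
Prey = |Grass - Rainfall|  [with Grass=5, Rainfall=-3]  = 8
Predator = 3·Grass - 2·Prey - 3  [with Grass=5, Prey=8]  = -4

-4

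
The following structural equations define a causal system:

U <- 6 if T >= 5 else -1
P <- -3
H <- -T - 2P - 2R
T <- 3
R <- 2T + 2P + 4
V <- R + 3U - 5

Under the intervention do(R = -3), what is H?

9

The intervention breaks the incoming arrows to R: R <- 2T + 2P + 4 no longer applies, and R = -3.
H = -T - 2P - 2R  [with T=3, P=-3, R=-3]  = 9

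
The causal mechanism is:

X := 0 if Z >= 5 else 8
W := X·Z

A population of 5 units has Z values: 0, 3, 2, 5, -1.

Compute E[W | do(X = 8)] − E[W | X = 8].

6.4

The intervention sets X=8 in all 5 units regardless of Z. Recomputing W per unit gives 0, 24, 16, 40, -8; average 14.4.
E[W|X=8] averages over only the 4 units with X=8 (Z = 0, 3, 2, -1): W = 0, 24, 16, -8, mean 8.
Difference = 14.4 − 8 = 6.4.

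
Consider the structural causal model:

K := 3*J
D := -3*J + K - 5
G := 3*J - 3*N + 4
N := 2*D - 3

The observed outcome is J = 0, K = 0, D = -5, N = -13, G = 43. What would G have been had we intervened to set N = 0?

Intervening sets N = 0 and removes its equation (N := 2*D - 3).
G = 3*J - 3*N + 4  [with J=0, N=0]  = 4

4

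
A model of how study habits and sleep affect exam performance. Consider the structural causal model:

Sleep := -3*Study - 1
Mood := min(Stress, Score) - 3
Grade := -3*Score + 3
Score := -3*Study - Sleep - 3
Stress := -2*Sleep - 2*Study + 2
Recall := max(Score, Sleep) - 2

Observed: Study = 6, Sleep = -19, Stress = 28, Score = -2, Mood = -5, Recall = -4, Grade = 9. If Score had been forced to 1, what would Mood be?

Intervening sets Score = 1 and removes its equation (Score := -3*Study - Sleep - 3).
Sleep = -3*Study - 1  [with Study=6]  = -19
Stress = -2*Sleep - 2*Study + 2  [with Sleep=-19, Study=6]  = 28
Mood = min(Stress, Score) - 3  [with Stress=28, Score=1]  = -2

-2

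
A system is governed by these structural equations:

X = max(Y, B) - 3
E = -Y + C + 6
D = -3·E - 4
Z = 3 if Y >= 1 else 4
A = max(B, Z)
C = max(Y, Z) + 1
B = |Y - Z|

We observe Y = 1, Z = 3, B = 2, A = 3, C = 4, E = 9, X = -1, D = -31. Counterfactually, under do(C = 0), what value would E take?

5

The intervention breaks the incoming arrows to C: C = max(Y, Z) + 1 no longer applies, and C = 0.
E = -Y + C + 6  [with Y=1, C=0]  = 5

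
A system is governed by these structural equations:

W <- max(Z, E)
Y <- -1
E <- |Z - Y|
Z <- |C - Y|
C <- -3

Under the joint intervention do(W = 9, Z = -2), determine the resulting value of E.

Under do(W = 9, Z = -2), each intervened variable's structural equation is replaced by its fixed value.
E = |Z - Y|  [with Z=-2, Y=-1]  = 1

1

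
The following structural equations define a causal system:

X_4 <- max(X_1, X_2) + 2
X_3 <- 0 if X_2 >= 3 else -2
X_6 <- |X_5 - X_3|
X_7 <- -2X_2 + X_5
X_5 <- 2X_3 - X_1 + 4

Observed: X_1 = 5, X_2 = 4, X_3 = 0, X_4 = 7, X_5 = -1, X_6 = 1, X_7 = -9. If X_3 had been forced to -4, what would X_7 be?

-17

The intervention breaks the incoming arrows to X_3: X_3 <- 0 if X_2 >= 3 else -2 no longer applies, and X_3 = -4.
X_5 = 2X_3 - X_1 + 4  [with X_3=-4, X_1=5]  = -9
X_7 = -2X_2 + X_5  [with X_2=4, X_5=-9]  = -17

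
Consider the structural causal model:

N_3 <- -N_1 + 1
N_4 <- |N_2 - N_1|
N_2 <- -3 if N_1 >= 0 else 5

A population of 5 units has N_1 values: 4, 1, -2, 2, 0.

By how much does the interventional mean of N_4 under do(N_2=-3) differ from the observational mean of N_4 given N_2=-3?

-0.75

The intervention sets N_2=-3 in all 5 units regardless of N_1. Recomputing N_4 per unit gives 7, 4, 1, 5, 3; average 4.
Observing N_2=-3 restricts to units where N_2's equation naturally yields -3: N_1 ∈ {4, 1, 2, 0}. In that subpopulation N_4 = 7, 4, 5, 3, mean 4.75.
Difference = 4 − 4.75 = -0.75.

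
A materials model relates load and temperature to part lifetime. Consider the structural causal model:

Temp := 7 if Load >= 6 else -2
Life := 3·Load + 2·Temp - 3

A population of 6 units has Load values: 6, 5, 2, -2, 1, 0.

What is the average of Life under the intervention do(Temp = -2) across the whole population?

-1

The intervention sets Temp=-2 in all 6 units regardless of Load. Recomputing Life per unit gives 11, 8, -1, -13, -4, -7; average -1.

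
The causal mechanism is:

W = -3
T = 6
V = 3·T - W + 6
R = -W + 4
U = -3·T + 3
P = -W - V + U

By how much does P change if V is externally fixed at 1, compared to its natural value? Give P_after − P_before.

26

The intervention breaks the incoming arrows to V: V = 3·T - W + 6 no longer applies, and V = 1.
U = -3·T + 3  [with T=6]  = -15
P = -W - V + U  [with W=-3, V=1, U=-15]  = -13
Without intervention: V = 3·T - W + 6  [with T=6, W=-3]  = 27; U = -3·T + 3  [with T=6]  = -15; P = -W - V + U  [with W=-3, V=27, U=-15]  = -39.
Change = -13 − (-39) = 26.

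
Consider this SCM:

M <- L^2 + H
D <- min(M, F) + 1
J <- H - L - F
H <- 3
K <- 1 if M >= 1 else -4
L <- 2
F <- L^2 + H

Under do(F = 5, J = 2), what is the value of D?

The joint intervention fixes F = 5, J = 2, removing each variable's own equation.
M = L^2 + H  [with L=2, H=3]  = 7
D = min(M, F) + 1  [with M=7, F=5]  = 6

6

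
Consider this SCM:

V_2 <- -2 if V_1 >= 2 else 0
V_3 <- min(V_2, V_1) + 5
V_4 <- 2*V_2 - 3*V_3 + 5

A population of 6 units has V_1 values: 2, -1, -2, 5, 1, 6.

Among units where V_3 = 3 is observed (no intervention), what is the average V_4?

E[V_4|V_3=3] averages over only the 4 units with V_3=3 (V_1 = 2, -2, 5, 6): V_4 = -8, -4, -8, -8, mean -7.

-7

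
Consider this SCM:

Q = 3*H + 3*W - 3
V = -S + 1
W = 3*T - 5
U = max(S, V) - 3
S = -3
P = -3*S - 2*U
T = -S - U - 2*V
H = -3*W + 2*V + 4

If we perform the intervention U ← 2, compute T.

do(U=2) replaces the equation U = max(S, V) - 3 with the constant U = 2.
V = -S + 1  [with S=-3]  = 4
T = -S - U - 2*V  [with S=-3, U=2, V=4]  = -7

-7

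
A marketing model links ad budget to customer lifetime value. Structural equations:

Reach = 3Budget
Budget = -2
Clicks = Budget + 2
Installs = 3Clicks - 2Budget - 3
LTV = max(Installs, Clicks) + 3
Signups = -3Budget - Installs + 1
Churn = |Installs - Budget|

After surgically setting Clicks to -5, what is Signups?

21

do(Clicks=-5) replaces the equation Clicks = Budget + 2 with the constant Clicks = -5.
Installs = 3Clicks - 2Budget - 3  [with Clicks=-5, Budget=-2]  = -14
Signups = -3Budget - Installs + 1  [with Budget=-2, Installs=-14]  = 21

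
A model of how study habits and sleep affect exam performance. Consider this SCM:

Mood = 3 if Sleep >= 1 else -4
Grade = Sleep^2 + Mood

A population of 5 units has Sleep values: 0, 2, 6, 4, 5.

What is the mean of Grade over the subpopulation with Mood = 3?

23.25

Conditioning on Mood=3 selects the 4 unit(s) with Sleep ∈ {2, 6, 4, 5}. Their Grade values: 7, 39, 19, 28. Mean = 23.25.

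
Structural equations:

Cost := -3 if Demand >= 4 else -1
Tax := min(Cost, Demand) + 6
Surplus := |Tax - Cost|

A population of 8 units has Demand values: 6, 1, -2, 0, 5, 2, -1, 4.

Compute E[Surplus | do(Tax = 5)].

6.75

Every unit gets Tax=5 under the intervention. Surplus values become 8, 6, 6, 6, 8, 6, 6, 8; E[Surplus|do(Tax=5)] = 6.75.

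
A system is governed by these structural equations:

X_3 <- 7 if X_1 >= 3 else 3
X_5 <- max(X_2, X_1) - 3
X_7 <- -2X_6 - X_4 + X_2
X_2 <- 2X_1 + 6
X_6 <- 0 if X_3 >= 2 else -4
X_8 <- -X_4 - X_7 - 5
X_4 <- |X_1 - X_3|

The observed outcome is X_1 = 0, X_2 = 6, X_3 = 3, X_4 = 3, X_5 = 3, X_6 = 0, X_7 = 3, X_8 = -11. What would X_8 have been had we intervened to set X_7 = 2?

-10

do(X_7=2) replaces the equation X_7 <- -2X_6 - X_4 + X_2 with the constant X_7 = 2.
X_3 = 7 if X_1 >= 3 else 3  [with X_1=0]  = 3
X_4 = |X_1 - X_3|  [with X_1=0, X_3=3]  = 3
X_8 = -X_4 - X_7 - 5  [with X_4=3, X_7=2]  = -10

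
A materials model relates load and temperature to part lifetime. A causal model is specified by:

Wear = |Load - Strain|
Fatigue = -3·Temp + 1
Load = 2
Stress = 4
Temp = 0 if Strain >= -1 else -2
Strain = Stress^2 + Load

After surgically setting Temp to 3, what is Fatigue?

Under do(Temp=3), the mechanism Temp = 0 if Strain >= -1 else -2 is discarded; Temp is fixed at 3.
Fatigue = -3·Temp + 1  [with Temp=3]  = -8

-8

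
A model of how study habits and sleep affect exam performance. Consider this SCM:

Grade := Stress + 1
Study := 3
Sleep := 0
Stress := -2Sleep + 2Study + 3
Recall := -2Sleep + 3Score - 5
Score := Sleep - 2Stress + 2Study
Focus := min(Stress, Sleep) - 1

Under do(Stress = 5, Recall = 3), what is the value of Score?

The joint intervention fixes Stress = 5, Recall = 3, removing each variable's own equation.
Score = Sleep - 2Stress + 2Study  [with Sleep=0, Stress=5, Study=3]  = -4

-4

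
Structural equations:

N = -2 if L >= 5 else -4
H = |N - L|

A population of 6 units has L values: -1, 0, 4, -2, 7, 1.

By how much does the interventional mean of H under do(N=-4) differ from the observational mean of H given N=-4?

The intervention sets N=-4 in all 6 units regardless of L. Recomputing H per unit gives 3, 4, 8, 2, 11, 5; average 5.5.
Observing N=-4 restricts to units where N's equation naturally yields -4: L ∈ {-1, 0, 4, -2, 1}. In that subpopulation H = 3, 4, 8, 2, 5, mean 4.4.
Difference = 5.5 − 4.4 = 1.1.

1.1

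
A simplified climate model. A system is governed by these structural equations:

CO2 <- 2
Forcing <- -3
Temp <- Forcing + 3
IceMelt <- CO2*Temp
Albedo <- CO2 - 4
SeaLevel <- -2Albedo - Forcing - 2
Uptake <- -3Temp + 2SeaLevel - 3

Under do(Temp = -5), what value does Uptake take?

The intervention breaks the incoming arrows to Temp: Temp <- Forcing + 3 no longer applies, and Temp = -5.
Albedo = CO2 - 4  [with CO2=2]  = -2
SeaLevel = -2Albedo - Forcing - 2  [with Albedo=-2, Forcing=-3]  = 5
Uptake = -3Temp + 2SeaLevel - 3  [with Temp=-5, SeaLevel=5]  = 22

22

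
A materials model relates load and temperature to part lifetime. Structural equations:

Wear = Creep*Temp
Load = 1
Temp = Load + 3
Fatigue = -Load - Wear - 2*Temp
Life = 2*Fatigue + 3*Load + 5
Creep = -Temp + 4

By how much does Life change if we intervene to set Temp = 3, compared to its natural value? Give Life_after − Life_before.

-2

Under do(Temp=3), the mechanism Temp = Load + 3 is discarded; Temp is fixed at 3.
Creep = -Temp + 4  [with Temp=3]  = 1
Wear = Creep*Temp  [with Creep=1, Temp=3]  = 3
Fatigue = -Load - Wear - 2*Temp  [with Load=1, Wear=3, Temp=3]  = -10
Life = 2*Fatigue + 3*Load + 5  [with Fatigue=-10, Load=1]  = -12
Without intervention: Temp = Load + 3  [with Load=1]  = 4; Creep = -Temp + 4  [with Temp=4]  = 0; Wear = Creep*Temp  [with Creep=0, Temp=4]  = 0; Fatigue = -Load - Wear - 2*Temp  [with Load=1, Wear=0, Temp=4]  = -9; Life = 2*Fatigue + 3*Load + 5  [with Fatigue=-9, Load=1]  = -10.
Change = -12 − (-10) = -2.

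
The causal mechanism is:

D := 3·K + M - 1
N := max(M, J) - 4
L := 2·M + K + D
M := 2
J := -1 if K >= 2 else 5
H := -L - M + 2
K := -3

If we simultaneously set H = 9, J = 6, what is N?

2

Under do(H = 9, J = 6), each intervened variable's structural equation is replaced by its fixed value.
N = max(M, J) - 4  [with M=2, J=6]  = 2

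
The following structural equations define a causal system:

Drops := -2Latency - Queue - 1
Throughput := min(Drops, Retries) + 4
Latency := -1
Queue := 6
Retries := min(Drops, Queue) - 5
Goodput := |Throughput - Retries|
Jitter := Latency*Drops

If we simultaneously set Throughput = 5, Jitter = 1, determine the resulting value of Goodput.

Setting Throughput = 5, Jitter = 1 by intervention discards those variables' equations.
Drops = -2Latency - Queue - 1  [with Latency=-1, Queue=6]  = -5
Retries = min(Drops, Queue) - 5  [with Drops=-5, Queue=6]  = -10
Goodput = |Throughput - Retries|  [with Throughput=5, Retries=-10]  = 15

15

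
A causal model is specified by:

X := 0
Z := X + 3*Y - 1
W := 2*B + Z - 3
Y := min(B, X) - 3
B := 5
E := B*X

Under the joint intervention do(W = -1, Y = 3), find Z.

Under do(W = -1, Y = 3), each intervened variable's structural equation is replaced by its fixed value.
Z = X + 3*Y - 1  [with X=0, Y=3]  = 8

8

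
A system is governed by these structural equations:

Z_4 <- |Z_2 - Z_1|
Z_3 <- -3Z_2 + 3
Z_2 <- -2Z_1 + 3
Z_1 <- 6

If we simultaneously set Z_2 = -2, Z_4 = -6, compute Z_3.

9

The joint intervention fixes Z_2 = -2, Z_4 = -6, removing each variable's own equation.
Z_3 = -3Z_2 + 3  [with Z_2=-2]  = 9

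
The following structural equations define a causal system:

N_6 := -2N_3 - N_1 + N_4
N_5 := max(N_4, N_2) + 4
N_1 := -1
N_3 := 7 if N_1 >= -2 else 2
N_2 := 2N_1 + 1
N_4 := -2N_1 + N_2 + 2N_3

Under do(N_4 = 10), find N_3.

Under do(N_4=10), the mechanism N_4 := -2N_1 + N_2 + 2N_3 is discarded; N_4 is fixed at 10.
Since N_3 is not a descendant of the intervened variable, it is unaffected.
N_3 = 7 if N_1 >= -2 else 2  [with N_1=-1]  = 7

7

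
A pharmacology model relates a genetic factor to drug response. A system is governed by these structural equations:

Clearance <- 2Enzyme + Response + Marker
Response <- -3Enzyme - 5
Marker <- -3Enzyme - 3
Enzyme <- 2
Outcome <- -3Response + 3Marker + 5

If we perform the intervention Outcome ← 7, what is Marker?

-9

Under do(Outcome=7), the mechanism Outcome <- -3Response + 3Marker + 5 is discarded; Outcome is fixed at 7.
No directed path runs from Outcome to Marker, so Marker keeps its natural value.
Marker = -3Enzyme - 3  [with Enzyme=2]  = -9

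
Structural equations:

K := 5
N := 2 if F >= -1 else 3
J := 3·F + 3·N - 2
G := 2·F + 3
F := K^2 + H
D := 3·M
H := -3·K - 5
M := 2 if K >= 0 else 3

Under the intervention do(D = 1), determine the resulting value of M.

2

Under do(D=1), the mechanism D := 3·M is discarded; D is fixed at 1.
Since M is not a descendant of the intervened variable, it is unaffected.
M = 2 if K >= 0 else 3  [with K=5]  = 2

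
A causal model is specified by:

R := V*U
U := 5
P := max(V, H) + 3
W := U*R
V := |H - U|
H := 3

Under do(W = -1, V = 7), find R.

Under do(W = -1, V = 7), each intervened variable's structural equation is replaced by its fixed value.
R = V*U  [with V=7, U=5]  = 35

35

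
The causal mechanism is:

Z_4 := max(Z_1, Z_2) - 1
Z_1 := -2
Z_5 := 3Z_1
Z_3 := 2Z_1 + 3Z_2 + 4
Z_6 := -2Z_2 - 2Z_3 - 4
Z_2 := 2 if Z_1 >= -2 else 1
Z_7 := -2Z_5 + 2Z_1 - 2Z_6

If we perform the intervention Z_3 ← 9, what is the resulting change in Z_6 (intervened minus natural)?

-6

The intervention breaks the incoming arrows to Z_3: Z_3 := 2Z_1 + 3Z_2 + 4 no longer applies, and Z_3 = 9.
Z_2 = 2 if Z_1 >= -2 else 1  [with Z_1=-2]  = 2
Z_6 = -2Z_2 - 2Z_3 - 4  [with Z_2=2, Z_3=9]  = -26
Without intervention: Z_2 = 2 if Z_1 >= -2 else 1  [with Z_1=-2]  = 2; Z_3 = 2Z_1 + 3Z_2 + 4  [with Z_1=-2, Z_2=2]  = 6; Z_6 = -2Z_2 - 2Z_3 - 4  [with Z_2=2, Z_3=6]  = -20.
Change = -26 − (-20) = -6.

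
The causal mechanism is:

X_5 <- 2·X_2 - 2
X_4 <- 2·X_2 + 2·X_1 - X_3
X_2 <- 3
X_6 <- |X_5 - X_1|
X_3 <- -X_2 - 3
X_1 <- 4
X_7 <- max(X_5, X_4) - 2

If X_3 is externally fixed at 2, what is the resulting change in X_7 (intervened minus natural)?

-8

The intervention breaks the incoming arrows to X_3: X_3 <- -X_2 - 3 no longer applies, and X_3 = 2.
X_4 = 2·X_2 + 2·X_1 - X_3  [with X_2=3, X_1=4, X_3=2]  = 12
X_5 = 2·X_2 - 2  [with X_2=3]  = 4
X_7 = max(X_5, X_4) - 2  [with X_5=4, X_4=12]  = 10
Without intervention: X_3 = -X_2 - 3  [with X_2=3]  = -6; X_4 = 2·X_2 + 2·X_1 - X_3  [with X_2=3, X_1=4, X_3=-6]  = 20; X_5 = 2·X_2 - 2  [with X_2=3]  = 4; X_7 = max(X_5, X_4) - 2  [with X_5=4, X_4=20]  = 18.
Change = 10 − 18 = -8.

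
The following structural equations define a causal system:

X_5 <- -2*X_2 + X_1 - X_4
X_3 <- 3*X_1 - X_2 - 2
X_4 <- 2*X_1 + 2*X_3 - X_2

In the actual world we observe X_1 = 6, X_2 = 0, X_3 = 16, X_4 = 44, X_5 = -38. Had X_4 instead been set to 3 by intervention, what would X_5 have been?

Intervening sets X_4 = 3 and removes its equation (X_4 <- 2*X_1 + 2*X_3 - X_2).
X_5 = -2*X_2 + X_1 - X_4  [with X_2=0, X_1=6, X_4=3]  = 3

3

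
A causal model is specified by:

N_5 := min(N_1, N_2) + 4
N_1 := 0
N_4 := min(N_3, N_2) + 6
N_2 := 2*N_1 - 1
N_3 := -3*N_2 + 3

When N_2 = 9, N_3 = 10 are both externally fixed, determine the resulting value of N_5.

Under do(N_2 = 9, N_3 = 10), each intervened variable's structural equation is replaced by its fixed value.
N_5 = min(N_1, N_2) + 4  [with N_1=0, N_2=9]  = 4

4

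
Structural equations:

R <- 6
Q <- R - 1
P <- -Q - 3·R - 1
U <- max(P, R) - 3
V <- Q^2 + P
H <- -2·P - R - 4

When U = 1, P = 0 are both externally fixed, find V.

25

The joint intervention fixes U = 1, P = 0, removing each variable's own equation.
Q = R - 1  [with R=6]  = 5
V = Q^2 + P  [with Q=5, P=0]  = 25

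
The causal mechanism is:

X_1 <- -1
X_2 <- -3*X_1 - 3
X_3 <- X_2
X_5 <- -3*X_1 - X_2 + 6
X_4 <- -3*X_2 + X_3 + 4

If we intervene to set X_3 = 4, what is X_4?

The intervention breaks the incoming arrows to X_3: X_3 <- X_2 no longer applies, and X_3 = 4.
X_2 = -3*X_1 - 3  [with X_1=-1]  = 0
X_4 = -3*X_2 + X_3 + 4  [with X_2=0, X_3=4]  = 8

8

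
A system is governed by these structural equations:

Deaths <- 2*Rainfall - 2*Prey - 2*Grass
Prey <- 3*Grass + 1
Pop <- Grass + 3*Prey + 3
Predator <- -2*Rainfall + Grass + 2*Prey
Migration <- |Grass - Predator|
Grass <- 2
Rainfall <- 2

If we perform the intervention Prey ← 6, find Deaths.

do(Prey=6) replaces the equation Prey <- 3*Grass + 1 with the constant Prey = 6.
Deaths = 2*Rainfall - 2*Prey - 2*Grass  [with Rainfall=2, Prey=6, Grass=2]  = -12

-12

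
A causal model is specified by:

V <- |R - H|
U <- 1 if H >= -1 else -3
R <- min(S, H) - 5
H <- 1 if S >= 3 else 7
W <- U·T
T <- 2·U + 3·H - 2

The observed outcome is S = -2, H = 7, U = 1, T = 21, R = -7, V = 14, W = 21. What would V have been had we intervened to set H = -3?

Under do(H=-3), the mechanism H <- 1 if S >= 3 else 7 is discarded; H is fixed at -3.
R = min(S, H) - 5  [with S=-2, H=-3]  = -8
V = |R - H|  [with R=-8, H=-3]  = 5

5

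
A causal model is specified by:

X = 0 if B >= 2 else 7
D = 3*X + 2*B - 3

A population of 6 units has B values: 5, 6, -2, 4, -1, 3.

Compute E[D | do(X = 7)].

do(X=7) breaks X's dependence on B. With X=7 fixed, D across the units is 28, 30, 14, 26, 16, 24, mean 23.

23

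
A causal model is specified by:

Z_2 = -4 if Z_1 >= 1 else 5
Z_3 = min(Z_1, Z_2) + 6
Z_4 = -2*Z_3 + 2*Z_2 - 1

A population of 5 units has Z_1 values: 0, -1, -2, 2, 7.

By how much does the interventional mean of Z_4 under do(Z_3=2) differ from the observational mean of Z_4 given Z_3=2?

10.8

do(Z_3=2) breaks Z_3's dependence on Z_1. With Z_3=2 fixed, Z_4 across the units is 5, 5, 5, -13, -13, mean -2.2.
Conditioning on Z_3=2 selects the 2 unit(s) with Z_1 ∈ {2, 7}. Their Z_4 values: -13, -13. Mean = -13.
Difference = -2.2 − (-13) = 10.8.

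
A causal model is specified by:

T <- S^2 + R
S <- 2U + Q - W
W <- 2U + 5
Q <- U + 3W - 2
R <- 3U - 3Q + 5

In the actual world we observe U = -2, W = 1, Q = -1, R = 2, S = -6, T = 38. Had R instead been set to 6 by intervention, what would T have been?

Under do(R=6), the mechanism R <- 3U - 3Q + 5 is discarded; R is fixed at 6.
W = 2U + 5  [with U=-2]  = 1
Q = U + 3W - 2  [with U=-2, W=1]  = -1
S = 2U + Q - W  [with U=-2, Q=-1, W=1]  = -6
T = S^2 + R  [with S=-6, R=6]  = 42

42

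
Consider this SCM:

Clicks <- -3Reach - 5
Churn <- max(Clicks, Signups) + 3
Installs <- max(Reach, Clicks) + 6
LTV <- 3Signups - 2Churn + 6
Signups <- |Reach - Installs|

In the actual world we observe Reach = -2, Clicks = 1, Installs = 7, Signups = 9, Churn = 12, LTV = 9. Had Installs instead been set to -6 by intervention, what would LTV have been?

The intervention breaks the incoming arrows to Installs: Installs <- max(Reach, Clicks) + 6 no longer applies, and Installs = -6.
Clicks = -3Reach - 5  [with Reach=-2]  = 1
Signups = |Reach - Installs|  [with Reach=-2, Installs=-6]  = 4
Churn = max(Clicks, Signups) + 3  [with Clicks=1, Signups=4]  = 7
LTV = 3Signups - 2Churn + 6  [with Signups=4, Churn=7]  = 4

4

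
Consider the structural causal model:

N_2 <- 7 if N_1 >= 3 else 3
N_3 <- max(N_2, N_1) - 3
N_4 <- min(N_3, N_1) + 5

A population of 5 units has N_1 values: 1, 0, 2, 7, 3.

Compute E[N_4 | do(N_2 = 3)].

5.8

do(N_2=3) breaks N_2's dependence on N_1. With N_2=3 fixed, N_4 across the units is 5, 5, 5, 9, 5, mean 5.8.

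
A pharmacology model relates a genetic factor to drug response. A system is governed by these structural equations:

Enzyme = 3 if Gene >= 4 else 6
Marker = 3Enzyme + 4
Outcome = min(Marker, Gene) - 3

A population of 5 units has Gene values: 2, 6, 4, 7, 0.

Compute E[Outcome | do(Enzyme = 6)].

0.8

The intervention sets Enzyme=6 in all 5 units regardless of Gene. Recomputing Outcome per unit gives -1, 3, 1, 4, -3; average 0.8.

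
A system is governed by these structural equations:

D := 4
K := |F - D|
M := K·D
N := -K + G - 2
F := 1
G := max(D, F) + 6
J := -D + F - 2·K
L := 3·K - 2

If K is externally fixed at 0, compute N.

8

The intervention breaks the incoming arrows to K: K := |F - D| no longer applies, and K = 0.
G = max(D, F) + 6  [with D=4, F=1]  = 10
N = -K + G - 2  [with K=0, G=10]  = 8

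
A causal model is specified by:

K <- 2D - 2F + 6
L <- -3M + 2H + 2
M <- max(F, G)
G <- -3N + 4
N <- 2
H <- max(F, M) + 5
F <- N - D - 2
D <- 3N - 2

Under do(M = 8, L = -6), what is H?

13

The joint intervention fixes M = 8, L = -6, removing each variable's own equation.
D = 3N - 2  [with N=2]  = 4
F = N - D - 2  [with N=2, D=4]  = -4
H = max(F, M) + 5  [with F=-4, M=8]  = 13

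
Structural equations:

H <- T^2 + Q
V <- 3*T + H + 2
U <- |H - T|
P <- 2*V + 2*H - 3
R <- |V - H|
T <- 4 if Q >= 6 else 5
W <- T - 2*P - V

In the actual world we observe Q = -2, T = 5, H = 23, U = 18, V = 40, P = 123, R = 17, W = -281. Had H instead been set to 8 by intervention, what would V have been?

do(H=8) replaces the equation H <- T^2 + Q with the constant H = 8.
T = 4 if Q >= 6 else 5  [with Q=-2]  = 5
V = 3*T + H + 2  [with T=5, H=8]  = 25

25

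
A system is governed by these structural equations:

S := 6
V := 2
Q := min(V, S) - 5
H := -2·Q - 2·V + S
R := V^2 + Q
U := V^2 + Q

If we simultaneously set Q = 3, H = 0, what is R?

Setting Q = 3, H = 0 by intervention discards those variables' equations.
R = V^2 + Q  [with V=2, Q=3]  = 7

7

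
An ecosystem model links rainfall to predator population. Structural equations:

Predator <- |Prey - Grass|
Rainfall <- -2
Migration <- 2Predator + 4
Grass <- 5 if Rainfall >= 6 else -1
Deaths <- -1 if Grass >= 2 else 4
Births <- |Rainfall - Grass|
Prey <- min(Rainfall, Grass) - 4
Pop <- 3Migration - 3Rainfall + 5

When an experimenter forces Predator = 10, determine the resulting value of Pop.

83

do(Predator=10) replaces the equation Predator <- |Prey - Grass| with the constant Predator = 10.
Migration = 2Predator + 4  [with Predator=10]  = 24
Pop = 3Migration - 3Rainfall + 5  [with Migration=24, Rainfall=-2]  = 83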